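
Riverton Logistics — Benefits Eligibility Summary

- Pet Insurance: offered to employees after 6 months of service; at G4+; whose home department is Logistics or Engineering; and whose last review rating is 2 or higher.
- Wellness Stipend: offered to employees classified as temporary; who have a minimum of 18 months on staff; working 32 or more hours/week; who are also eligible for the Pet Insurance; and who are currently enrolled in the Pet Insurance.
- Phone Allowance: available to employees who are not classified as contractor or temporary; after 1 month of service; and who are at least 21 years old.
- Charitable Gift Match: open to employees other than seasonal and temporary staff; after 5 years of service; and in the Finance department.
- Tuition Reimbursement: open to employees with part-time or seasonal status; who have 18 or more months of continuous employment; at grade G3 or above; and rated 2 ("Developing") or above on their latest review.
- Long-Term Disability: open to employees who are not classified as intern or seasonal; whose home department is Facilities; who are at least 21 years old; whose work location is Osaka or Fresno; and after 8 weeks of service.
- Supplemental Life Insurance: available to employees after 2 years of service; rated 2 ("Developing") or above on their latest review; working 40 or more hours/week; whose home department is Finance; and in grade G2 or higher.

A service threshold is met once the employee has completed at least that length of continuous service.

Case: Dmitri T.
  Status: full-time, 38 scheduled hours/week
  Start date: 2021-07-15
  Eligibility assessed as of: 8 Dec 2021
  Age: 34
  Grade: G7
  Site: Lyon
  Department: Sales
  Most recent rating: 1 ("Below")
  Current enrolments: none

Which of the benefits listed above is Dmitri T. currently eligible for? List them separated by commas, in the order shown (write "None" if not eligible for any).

Phone Allowance

Service from 2021-07-15 to 8 Dec 2021: 146 days.
Pet Insurance — service 146 days < 6 months (≈180 days) ✗ → not eligible.
Wellness Stipend — status full-time ✗ (requires temporary) → not eligible.
Phone Allowance — status full-time ✓ (not excluded); service 146 days ≥ 1 month (≈30 days) ✓; age 34 ≥ 21 ✓ → eligible.
Charitable Gift Match — status full-time ✓ (not excluded); service 146 days < 5 years (≈1825 days) ✗ → not eligible.
Tuition Reimbursement — status full-time ✗ (requires part-time or seasonal) → not eligible.
Long-Term Disability — status full-time ✓ (not excluded); dept Sales ✗ → not eligible.
Supplemental Life Insurance — service 146 days < 2 years (≈730 days) ✗ → not eligible.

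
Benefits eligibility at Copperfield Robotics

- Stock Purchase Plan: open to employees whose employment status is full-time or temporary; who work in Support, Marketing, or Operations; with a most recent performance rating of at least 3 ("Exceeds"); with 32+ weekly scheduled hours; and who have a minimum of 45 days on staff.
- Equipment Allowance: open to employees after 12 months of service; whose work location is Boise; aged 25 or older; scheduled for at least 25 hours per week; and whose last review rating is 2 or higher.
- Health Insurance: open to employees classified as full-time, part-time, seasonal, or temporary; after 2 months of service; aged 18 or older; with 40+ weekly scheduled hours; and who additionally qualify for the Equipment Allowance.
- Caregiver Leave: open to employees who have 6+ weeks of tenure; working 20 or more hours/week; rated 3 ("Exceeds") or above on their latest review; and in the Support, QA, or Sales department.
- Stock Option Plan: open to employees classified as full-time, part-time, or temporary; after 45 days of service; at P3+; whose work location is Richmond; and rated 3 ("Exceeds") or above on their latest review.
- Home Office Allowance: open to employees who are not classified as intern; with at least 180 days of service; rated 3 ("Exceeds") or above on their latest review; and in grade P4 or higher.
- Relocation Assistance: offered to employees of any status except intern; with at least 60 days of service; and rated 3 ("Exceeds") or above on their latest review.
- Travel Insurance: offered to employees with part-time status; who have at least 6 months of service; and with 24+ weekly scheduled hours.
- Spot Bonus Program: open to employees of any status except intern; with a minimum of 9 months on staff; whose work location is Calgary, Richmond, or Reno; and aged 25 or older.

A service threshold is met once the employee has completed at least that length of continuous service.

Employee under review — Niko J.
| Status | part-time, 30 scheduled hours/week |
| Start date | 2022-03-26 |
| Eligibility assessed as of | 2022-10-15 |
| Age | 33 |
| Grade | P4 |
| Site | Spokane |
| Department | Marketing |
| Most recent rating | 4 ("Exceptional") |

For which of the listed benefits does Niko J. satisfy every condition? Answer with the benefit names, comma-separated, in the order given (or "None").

Home Office Allowance, Relocation Assistance, Travel Insurance

Service from 2022-03-26 to 2022-10-15: 203 days.
Stock Purchase Plan — status part-time ✗ (requires full-time or temporary) → not eligible.
Equipment Allowance — service 203 days < 12 months (≈360 days) ✗ → not eligible.
Health Insurance — status part-time ✓; service 203 days ≥ 2 months (≈60 days) ✓; age 33 ≥ 18 ✓; 30 hrs/wk < 40 ✗ → not eligible.
Caregiver Leave — service 203 days ≥ 6 weeks (≈42 days) ✓; 30 hrs/wk ≥ 20 ✓; rating 4 ≥ 3 ✓; dept Marketing ✗ → not eligible.
Stock Option Plan — status part-time ✓; service 203 days ≥ 45 days ✓; grade P4 ≥ P3 ✓; site Spokane ✗ (not Richmond) → not eligible.
Home Office Allowance — status part-time ✓ (not excluded); service 203 days ≥ 180 days ✓; rating 4 ≥ 3 ✓; grade P4 ≥ P4 ✓ → eligible.
Relocation Assistance — status part-time ✓ (not excluded); service 203 days ≥ 60 days ✓; rating 4 ≥ 3 ✓ → eligible.
Travel Insurance — status part-time ✓; service 203 days ≥ 6 months (≈180 days) ✓; 30 hrs/wk ≥ 24 ✓ → eligible.
Spot Bonus Program — status part-time ✓ (not excluded); service 203 days < 9 months (≈270 days) ✗ → not eligible.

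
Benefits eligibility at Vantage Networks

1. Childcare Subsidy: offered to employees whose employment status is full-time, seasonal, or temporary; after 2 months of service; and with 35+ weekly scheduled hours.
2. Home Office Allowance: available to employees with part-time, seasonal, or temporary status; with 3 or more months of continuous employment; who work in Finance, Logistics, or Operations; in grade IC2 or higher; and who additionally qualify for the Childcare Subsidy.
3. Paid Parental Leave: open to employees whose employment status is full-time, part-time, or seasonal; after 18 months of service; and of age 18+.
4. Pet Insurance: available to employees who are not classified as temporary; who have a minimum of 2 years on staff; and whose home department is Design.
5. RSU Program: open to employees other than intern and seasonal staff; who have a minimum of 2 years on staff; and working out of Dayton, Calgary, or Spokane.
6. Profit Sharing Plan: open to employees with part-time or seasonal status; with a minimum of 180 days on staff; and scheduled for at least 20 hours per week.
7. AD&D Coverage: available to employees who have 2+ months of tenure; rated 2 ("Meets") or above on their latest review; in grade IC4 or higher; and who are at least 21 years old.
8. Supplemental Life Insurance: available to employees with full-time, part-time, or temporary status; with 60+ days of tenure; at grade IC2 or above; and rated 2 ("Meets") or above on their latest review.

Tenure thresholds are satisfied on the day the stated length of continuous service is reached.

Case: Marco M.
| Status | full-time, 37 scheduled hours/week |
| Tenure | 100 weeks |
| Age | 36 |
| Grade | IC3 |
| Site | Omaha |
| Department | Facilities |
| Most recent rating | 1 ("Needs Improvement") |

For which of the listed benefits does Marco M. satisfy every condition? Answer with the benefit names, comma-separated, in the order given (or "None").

Childcare Subsidy, Paid Parental Leave

Childcare Subsidy — status full-time ✓; service 100 weeks ≥ 2 months (≈60 days) ✓; 37 hrs/wk ≥ 35 ✓ → eligible.
Home Office Allowance — status full-time ✗ (requires part-time, seasonal, or temporary) → not eligible.
Paid Parental Leave — status full-time ✓; service 100 weeks ≥ 18 months (≈540 days) ✓; age 36 ≥ 18 ✓ → eligible.
Pet Insurance — status full-time ✓ (not excluded); service 100 weeks < 2 years (≈730 days) ✗ → not eligible.
RSU Program — status full-time ✓ (not excluded); service 100 weeks < 2 years (≈730 days) ✗ → not eligible.
Profit Sharing Plan — status full-time ✗ (requires part-time or seasonal) → not eligible.
AD&D Coverage — service 100 weeks ≥ 2 months (≈60 days) ✓; rating 1 < 2 ✗ → not eligible.
Supplemental Life Insurance — status full-time ✓; service 100 weeks ≥ 60 days ✓; grade IC3 ≥ IC2 ✓; rating 1 < 2 ✗ → not eligible.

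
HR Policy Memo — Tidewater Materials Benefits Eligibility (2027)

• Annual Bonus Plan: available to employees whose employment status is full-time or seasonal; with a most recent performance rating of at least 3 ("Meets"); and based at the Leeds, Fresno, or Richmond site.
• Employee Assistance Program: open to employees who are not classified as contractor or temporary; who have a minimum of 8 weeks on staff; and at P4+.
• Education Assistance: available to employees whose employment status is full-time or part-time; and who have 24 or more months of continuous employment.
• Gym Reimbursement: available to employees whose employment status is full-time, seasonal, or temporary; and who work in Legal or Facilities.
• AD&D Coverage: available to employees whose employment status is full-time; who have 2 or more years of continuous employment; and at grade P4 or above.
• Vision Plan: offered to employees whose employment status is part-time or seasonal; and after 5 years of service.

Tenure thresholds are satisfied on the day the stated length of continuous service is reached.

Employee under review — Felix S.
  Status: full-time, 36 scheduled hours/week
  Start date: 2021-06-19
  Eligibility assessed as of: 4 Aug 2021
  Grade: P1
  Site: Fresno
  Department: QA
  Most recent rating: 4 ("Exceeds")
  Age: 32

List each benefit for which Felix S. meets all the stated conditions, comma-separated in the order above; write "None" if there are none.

Service from 2021-06-19 to 4 Aug 2021: 46 days.
Annual Bonus Plan — status full-time ✓; rating 4 ≥ 3 ✓; site Fresno ✓ → eligible.
Employee Assistance Program — status full-time ✓ (not excluded); service 46 days < 8 weeks (≈56 days) ✗ → not eligible.
Education Assistance — status full-time ✓; service 46 days < 24 months (≈720 days) ✗ → not eligible.
Gym Reimbursement — status full-time ✓; dept QA ✗ → not eligible.
AD&D Coverage — status full-time ✓; service 46 days < 2 years (≈730 days) ✗ → not eligible.
Vision Plan — status full-time ✗ (requires part-time or seasonal) → not eligible.

Annual Bonus Plan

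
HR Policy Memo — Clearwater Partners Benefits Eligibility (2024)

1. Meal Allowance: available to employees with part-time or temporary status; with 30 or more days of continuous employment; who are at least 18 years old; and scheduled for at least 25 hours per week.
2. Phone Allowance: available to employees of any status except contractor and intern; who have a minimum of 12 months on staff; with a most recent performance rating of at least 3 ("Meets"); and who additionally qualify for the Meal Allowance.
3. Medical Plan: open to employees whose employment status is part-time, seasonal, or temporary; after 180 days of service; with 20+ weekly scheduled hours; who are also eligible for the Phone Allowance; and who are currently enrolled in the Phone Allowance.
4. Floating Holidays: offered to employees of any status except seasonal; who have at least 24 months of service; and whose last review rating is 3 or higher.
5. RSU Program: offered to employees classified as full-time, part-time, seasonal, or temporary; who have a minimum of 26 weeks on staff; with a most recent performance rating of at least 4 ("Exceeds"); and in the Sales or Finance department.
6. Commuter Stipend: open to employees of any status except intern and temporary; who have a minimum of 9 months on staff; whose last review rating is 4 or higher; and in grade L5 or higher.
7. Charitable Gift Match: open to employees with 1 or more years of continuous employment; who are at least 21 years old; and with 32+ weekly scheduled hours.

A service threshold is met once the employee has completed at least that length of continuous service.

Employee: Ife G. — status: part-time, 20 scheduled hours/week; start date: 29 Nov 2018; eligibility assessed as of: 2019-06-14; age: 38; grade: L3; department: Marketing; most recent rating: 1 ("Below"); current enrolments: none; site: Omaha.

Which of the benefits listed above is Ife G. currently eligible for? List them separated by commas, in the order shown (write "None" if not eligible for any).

Service from 29 Nov 2018 to 2019-06-14: 197 days.
Meal Allowance — status part-time ✓; service 197 days ≥ 30 days ✓; age 38 ≥ 18 ✓; 20 hrs/wk < 25 ✗ → not eligible.
Phone Allowance — status part-time ✓ (not excluded); service 197 days < 12 months (≈360 days) ✗ → not eligible.
Medical Plan — status part-time ✓; service 197 days ≥ 180 days ✓; 20 hrs/wk ≥ 20 ✓; not eligible for Phone Allowance ✗ → not eligible.
Floating Holidays — status part-time ✓ (not excluded); service 197 days < 24 months (≈720 days) ✗ → not eligible.
RSU Program — status part-time ✓; service 197 days ≥ 26 weeks (≈182 days) ✓; rating 1 < 4 ✗ → not eligible.
Commuter Stipend — status part-time ✓ (not excluded); service 197 days < 9 months (≈270 days) ✗ → not eligible.
Charitable Gift Match — service 197 days < 1 year (≈365 days) ✗ → not eligible.

None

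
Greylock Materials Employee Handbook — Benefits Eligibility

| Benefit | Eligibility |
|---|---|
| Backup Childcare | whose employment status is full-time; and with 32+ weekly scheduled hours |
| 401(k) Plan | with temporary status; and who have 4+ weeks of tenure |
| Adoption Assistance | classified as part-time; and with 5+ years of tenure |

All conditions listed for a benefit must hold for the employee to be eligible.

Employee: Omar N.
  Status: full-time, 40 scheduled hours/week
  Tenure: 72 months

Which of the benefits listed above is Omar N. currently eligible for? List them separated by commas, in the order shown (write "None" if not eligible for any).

Backup Childcare

Backup Childcare — status full-time ✓; 40 hrs/wk ≥ 32 ✓ → eligible.
401(k) Plan — status full-time ✗ (requires temporary) → not eligible.
Adoption Assistance — status full-time ✗ (requires part-time) → not eligible.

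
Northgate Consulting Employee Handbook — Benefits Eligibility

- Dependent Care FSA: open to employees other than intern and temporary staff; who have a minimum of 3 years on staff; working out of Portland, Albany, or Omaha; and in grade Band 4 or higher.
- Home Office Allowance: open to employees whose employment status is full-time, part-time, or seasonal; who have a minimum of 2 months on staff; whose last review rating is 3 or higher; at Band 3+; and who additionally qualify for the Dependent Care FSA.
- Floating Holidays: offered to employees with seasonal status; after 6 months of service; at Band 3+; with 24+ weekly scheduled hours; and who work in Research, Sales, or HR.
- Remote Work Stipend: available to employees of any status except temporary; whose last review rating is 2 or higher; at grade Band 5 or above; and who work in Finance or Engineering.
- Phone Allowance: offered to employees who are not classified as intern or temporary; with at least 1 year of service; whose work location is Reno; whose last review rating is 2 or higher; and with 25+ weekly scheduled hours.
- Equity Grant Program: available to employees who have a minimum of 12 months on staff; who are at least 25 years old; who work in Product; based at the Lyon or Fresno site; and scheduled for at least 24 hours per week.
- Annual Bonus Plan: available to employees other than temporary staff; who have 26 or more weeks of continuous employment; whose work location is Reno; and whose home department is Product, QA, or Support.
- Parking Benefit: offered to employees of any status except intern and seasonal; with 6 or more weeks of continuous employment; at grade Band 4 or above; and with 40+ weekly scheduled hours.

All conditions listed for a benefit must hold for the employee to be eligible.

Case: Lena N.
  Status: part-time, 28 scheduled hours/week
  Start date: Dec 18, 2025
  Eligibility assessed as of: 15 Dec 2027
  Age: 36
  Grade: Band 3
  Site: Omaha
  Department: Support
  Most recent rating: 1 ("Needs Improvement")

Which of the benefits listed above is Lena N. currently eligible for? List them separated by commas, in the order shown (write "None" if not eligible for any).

None

Service from Dec 18, 2025 to 15 Dec 2027: 727 days.
Dependent Care FSA — status part-time ✓ (not excluded); service 727 days < 3 years (≈1095 days) ✗ → not eligible.
Home Office Allowance — status part-time ✓; service 727 days ≥ 2 months (≈60 days) ✓; rating 1 < 3 ✗ → not eligible.
Floating Holidays — status part-time ✗ (requires seasonal) → not eligible.
Remote Work Stipend — status part-time ✓ (not excluded); rating 1 < 2 ✗ → not eligible.
Phone Allowance — status part-time ✓ (not excluded); service 727 days ≥ 1 year (≈365 days) ✓; site Omaha ✗ (not Reno) → not eligible.
Equity Grant Program — service 727 days ≥ 12 months (≈360 days) ✓; age 36 ≥ 25 ✓; dept Support ✗ → not eligible.
Annual Bonus Plan — status part-time ✓ (not excluded); service 727 days ≥ 26 weeks (≈182 days) ✓; site Omaha ✗ (not Reno) → not eligible.
Parking Benefit — status part-time ✓ (not excluded); service 727 days ≥ 6 weeks (≈42 days) ✓; grade Band 3 < Band 4 ✗ → not eligible.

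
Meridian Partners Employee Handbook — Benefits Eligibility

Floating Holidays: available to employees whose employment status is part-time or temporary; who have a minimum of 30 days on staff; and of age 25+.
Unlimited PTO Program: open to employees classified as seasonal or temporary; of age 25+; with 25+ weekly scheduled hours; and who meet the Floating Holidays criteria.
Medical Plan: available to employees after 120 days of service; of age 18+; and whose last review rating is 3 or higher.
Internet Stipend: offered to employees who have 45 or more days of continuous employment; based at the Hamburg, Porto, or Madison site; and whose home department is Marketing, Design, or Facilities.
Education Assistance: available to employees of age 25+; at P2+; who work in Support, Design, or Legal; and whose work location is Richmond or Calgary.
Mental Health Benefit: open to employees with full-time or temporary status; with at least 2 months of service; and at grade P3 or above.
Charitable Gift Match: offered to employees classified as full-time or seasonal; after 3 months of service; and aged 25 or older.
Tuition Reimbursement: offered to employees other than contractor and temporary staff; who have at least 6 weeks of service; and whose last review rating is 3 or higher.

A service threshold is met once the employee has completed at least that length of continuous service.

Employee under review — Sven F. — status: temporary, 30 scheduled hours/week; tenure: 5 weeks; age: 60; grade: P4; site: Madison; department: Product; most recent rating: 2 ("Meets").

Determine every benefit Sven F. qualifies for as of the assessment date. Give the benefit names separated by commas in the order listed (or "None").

Floating Holidays — status temporary ✓; service 5 weeks ≥ 30 days ✓; age 60 ≥ 25 ✓ → eligible.
Unlimited PTO Program — status temporary ✓; age 60 ≥ 25 ✓; 30 hrs/wk ≥ 25 ✓; eligible for Floating Holidays ✓ → eligible.
Medical Plan — service 5 weeks < 120 days ✗ → not eligible.
Internet Stipend — service 5 weeks < 45 days ✗ → not eligible.
Education Assistance — age 60 ≥ 25 ✓; grade P4 ≥ P2 ✓; dept Product ✗ → not eligible.
Mental Health Benefit — status temporary ✓; service 5 weeks < 2 months (≈60 days) ✗ → not eligible.
Charitable Gift Match — status temporary ✗ (requires full-time or seasonal) → not eligible.
Tuition Reimbursement — status temporary ✗ (excluded) → not eligible.

Floating Holidays, Unlimited PTO Program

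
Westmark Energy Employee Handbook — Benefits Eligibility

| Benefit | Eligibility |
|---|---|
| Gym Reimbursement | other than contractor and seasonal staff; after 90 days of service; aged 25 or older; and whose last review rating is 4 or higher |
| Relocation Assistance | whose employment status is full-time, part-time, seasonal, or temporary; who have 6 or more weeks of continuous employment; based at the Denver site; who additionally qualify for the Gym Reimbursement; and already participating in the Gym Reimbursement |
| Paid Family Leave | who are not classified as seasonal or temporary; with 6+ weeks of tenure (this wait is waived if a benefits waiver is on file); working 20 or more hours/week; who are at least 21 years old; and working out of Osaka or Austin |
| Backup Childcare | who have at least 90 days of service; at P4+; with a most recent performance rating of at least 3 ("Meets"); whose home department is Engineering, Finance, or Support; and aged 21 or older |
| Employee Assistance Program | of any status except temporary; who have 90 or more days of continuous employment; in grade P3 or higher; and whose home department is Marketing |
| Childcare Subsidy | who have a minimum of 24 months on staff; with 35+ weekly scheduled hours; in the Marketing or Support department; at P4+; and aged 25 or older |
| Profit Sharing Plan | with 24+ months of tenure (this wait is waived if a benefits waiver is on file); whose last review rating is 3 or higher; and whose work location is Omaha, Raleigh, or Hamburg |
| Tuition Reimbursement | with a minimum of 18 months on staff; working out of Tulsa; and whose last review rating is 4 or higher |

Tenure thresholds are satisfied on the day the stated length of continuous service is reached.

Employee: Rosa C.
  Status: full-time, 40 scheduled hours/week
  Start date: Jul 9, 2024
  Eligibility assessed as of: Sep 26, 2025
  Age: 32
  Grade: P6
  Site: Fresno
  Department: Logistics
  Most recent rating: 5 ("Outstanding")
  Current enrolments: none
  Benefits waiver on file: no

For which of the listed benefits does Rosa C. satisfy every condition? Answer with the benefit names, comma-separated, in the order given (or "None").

Gym Reimbursement

Service from Jul 9, 2024 to Sep 26, 2025: 444 days.
Gym Reimbursement — status full-time ✓ (not excluded); service 444 days ≥ 90 days ✓; age 32 ≥ 25 ✓; rating 5 ≥ 4 ✓ → eligible.
Relocation Assistance — status full-time ✓; service 444 days ≥ 6 weeks (≈42 days) ✓; site Fresno ✗ (not Denver) → not eligible.
Paid Family Leave — status full-time ✓ (not excluded); no waiver, service 444 days ≥ 6 weeks (≈42 days) ✓; 40 hrs/wk ≥ 20 ✓; age 32 ≥ 21 ✓; site Fresno ✗ (not Osaka or Austin) → not eligible.
Backup Childcare — service 444 days ≥ 90 days ✓; grade P6 ≥ P4 ✓; rating 5 ≥ 3 ✓; dept Logistics ✗ → not eligible.
Employee Assistance Program — status full-time ✓ (not excluded); service 444 days ≥ 90 days ✓; grade P6 ≥ P3 ✓; dept Logistics ✗ → not eligible.
Childcare Subsidy — service 444 days < 24 months (≈720 days) ✗ → not eligible.
Profit Sharing Plan — no waiver, service 444 days < 24 months (≈720 days) ✗ → not eligible.
Tuition Reimbursement — service 444 days < 18 months (≈540 days) ✗ → not eligible.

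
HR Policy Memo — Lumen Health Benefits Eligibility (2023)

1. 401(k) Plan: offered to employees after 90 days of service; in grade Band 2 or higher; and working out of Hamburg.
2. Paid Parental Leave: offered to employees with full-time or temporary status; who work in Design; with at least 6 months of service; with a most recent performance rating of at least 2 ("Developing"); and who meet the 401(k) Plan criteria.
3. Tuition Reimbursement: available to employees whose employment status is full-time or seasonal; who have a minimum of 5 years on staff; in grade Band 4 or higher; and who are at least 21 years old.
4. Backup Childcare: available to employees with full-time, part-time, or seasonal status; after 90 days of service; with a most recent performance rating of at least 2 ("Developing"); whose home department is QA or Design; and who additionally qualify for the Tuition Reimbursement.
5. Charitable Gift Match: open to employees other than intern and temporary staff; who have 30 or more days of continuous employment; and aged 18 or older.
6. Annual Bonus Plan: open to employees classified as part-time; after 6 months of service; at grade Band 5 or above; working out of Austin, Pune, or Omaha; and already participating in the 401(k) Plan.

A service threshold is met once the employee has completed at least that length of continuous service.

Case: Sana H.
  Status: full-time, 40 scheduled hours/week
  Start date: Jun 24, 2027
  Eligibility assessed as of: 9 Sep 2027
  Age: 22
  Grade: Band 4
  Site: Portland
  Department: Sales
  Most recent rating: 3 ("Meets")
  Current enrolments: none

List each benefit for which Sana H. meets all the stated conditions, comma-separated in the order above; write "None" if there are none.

Charitable Gift Match

Service from Jun 24, 2027 to 9 Sep 2027: 77 days.
401(k) Plan — service 77 days < 90 days ✗ → not eligible.
Paid Parental Leave — status full-time ✓; dept Sales ✗ → not eligible.
Tuition Reimbursement — status full-time ✓; service 77 days < 5 years (≈1825 days) ✗ → not eligible.
Backup Childcare — status full-time ✓; service 77 days < 90 days ✗ → not eligible.
Charitable Gift Match — status full-time ✓ (not excluded); service 77 days ≥ 30 days ✓; age 22 ≥ 18 ✓ → eligible.
Annual Bonus Plan — status full-time ✗ (requires part-time) → not eligible.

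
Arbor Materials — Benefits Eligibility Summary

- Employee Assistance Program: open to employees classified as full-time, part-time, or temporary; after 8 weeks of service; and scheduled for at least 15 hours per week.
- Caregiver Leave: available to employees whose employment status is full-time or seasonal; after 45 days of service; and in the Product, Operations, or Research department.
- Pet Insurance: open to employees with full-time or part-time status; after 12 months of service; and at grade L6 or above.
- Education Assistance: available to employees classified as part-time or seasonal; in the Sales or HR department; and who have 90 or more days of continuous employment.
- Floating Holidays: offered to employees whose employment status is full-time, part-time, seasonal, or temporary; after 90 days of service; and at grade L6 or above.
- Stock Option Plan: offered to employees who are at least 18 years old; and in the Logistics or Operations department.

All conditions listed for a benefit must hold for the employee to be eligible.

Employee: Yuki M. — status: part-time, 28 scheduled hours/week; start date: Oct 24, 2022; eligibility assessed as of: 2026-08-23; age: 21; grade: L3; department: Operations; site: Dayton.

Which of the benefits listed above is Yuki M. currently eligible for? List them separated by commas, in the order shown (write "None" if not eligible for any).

Service from Oct 24, 2022 to 2026-08-23: 1399 days.
Employee Assistance Program — status part-time ✓; service 1399 days ≥ 8 weeks (≈56 days) ✓; 28 hrs/wk ≥ 15 ✓ → eligible.
Caregiver Leave — status part-time ✗ (requires full-time or seasonal) → not eligible.
Pet Insurance — status part-time ✓; service 1399 days ≥ 12 months (≈360 days) ✓; grade L3 < L6 ✗ → not eligible.
Education Assistance — status part-time ✓; dept Operations ✗ → not eligible.
Floating Holidays — status part-time ✓; service 1399 days ≥ 90 days ✓; grade L3 < L6 ✗ → not eligible.
Stock Option Plan — age 21 ≥ 18 ✓; dept Operations ✓ → eligible.

Employee Assistance Program, Stock Option Plan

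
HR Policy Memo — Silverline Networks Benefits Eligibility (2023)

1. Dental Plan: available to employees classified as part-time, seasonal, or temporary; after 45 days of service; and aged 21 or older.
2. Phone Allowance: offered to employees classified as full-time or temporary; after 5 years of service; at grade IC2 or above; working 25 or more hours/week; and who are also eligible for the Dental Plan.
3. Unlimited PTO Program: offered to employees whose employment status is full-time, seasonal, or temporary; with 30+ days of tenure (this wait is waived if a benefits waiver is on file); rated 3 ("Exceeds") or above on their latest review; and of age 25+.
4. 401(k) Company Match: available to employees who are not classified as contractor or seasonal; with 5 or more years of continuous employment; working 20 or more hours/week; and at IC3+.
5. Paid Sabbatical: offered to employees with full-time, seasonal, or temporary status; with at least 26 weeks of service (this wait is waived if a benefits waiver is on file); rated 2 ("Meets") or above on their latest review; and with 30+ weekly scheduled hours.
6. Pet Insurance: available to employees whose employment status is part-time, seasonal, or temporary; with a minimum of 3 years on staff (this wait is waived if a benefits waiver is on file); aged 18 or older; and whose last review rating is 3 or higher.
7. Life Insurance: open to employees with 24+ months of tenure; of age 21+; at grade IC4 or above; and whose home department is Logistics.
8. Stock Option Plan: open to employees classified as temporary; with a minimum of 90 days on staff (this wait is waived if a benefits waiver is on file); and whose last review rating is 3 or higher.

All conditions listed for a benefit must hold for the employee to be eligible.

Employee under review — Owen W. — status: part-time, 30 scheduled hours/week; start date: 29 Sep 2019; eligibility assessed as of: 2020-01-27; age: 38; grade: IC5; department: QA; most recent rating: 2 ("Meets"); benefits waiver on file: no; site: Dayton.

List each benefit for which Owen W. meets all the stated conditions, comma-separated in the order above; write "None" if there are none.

Service from 29 Sep 2019 to 2020-01-27: 120 days.
Dental Plan — status part-time ✓; service 120 days ≥ 45 days ✓; age 38 ≥ 21 ✓ → eligible.
Phone Allowance — status part-time ✗ (requires full-time or temporary) → not eligible.
Unlimited PTO Program — status part-time ✗ (requires full-time, seasonal, or temporary) → not eligible.
401(k) Company Match — status part-time ✓ (not excluded); service 120 days < 5 years (≈1825 days) ✗ → not eligible.
Paid Sabbatical — status part-time ✗ (requires full-time, seasonal, or temporary) → not eligible.
Pet Insurance — status part-time ✓; no waiver, service 120 days < 3 years (≈1095 days) ✗ → not eligible.
Life Insurance — service 120 days < 24 months (≈720 days) ✗ → not eligible.
Stock Option Plan — status part-time ✗ (requires temporary) → not eligible.

Dental Plan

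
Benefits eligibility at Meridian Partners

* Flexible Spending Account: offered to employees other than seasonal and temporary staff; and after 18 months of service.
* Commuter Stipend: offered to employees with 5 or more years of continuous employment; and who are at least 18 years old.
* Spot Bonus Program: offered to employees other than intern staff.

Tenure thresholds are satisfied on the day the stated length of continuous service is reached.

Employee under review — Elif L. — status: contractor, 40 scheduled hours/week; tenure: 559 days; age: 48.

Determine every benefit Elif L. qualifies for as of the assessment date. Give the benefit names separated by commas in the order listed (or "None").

Flexible Spending Account — status contractor ✓ (not excluded); service 559 days ≥ 18 months (≈540 days) ✓ → eligible.
Commuter Stipend — service 559 days < 5 years (≈1825 days) ✗ → not eligible.
Spot Bonus Program — status contractor ✓ (not excluded) → eligible.

Flexible Spending Account, Spot Bonus Program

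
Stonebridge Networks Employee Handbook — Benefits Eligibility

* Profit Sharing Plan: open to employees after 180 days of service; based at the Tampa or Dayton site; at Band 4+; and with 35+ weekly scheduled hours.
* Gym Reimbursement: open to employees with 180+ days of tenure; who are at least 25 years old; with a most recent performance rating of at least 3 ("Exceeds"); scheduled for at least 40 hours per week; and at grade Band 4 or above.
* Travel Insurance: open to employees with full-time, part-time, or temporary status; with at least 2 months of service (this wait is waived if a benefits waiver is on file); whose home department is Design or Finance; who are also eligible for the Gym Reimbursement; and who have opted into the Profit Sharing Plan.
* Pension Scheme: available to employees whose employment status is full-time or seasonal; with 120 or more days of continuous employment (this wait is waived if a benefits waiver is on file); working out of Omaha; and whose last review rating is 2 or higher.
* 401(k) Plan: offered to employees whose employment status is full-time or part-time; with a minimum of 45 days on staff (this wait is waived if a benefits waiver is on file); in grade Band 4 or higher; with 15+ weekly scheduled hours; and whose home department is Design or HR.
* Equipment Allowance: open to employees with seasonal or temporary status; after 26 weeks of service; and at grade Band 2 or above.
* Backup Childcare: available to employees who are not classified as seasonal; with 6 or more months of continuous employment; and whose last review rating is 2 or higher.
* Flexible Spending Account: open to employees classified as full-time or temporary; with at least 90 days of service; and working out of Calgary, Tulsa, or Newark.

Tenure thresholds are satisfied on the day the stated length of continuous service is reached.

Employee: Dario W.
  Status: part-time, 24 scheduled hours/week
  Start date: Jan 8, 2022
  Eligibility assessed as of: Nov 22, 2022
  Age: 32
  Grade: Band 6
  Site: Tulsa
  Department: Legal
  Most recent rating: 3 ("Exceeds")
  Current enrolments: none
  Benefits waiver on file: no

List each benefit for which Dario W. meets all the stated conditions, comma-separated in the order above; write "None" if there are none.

Service from Jan 8, 2022 to Nov 22, 2022: 318 days.
Profit Sharing Plan — service 318 days ≥ 180 days ✓; site Tulsa ✗ (not Tampa or Dayton) → not eligible.
Gym Reimbursement — service 318 days ≥ 180 days ✓; age 32 ≥ 25 ✓; rating 3 ≥ 3 ✓; 24 hrs/wk < 40 ✗ → not eligible.
Travel Insurance — status part-time ✓; no waiver, service 318 days ≥ 2 months (≈60 days) ✓; dept Legal ✗ → not eligible.
Pension Scheme — status part-time ✗ (requires full-time or seasonal) → not eligible.
401(k) Plan — status part-time ✓; no waiver, service 318 days ≥ 45 days ✓; grade Band 6 ≥ Band 4 ✓; 24 hrs/wk ≥ 15 ✓; dept Legal ✗ → not eligible.
Equipment Allowance — status part-time ✗ (requires seasonal or temporary) → not eligible.
Backup Childcare — status part-time ✓ (not excluded); service 318 days ≥ 6 months (≈180 days) ✓; rating 3 ≥ 2 ✓ → eligible.
Flexible Spending Account — status part-time ✗ (requires full-time or temporary) → not eligible.

Backup Childcare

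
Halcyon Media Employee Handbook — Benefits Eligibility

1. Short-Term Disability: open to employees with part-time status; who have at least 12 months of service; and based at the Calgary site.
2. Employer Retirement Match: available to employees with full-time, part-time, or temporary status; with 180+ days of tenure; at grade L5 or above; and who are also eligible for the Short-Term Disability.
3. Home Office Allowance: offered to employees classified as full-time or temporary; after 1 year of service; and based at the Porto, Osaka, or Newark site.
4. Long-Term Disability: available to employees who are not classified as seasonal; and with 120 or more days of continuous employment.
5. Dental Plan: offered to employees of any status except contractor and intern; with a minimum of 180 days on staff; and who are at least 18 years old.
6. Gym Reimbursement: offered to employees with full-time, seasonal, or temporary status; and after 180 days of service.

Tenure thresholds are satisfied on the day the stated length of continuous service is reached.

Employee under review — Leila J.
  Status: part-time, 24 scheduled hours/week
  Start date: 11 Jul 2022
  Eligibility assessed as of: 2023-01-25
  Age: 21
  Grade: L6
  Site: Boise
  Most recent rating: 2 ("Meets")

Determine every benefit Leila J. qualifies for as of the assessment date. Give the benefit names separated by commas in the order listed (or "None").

Service from 11 Jul 2022 to 2023-01-25: 198 days.
Short-Term Disability — status part-time ✓; service 198 days < 12 months (≈360 days) ✗ → not eligible.
Employer Retirement Match — status part-time ✓; service 198 days ≥ 180 days ✓; grade L6 ≥ L5 ✓; not eligible for Short-Term Disability ✗ → not eligible.
Home Office Allowance — status part-time ✗ (requires full-time or temporary) → not eligible.
Long-Term Disability — status part-time ✓ (not excluded); service 198 days ≥ 120 days ✓ → eligible.
Dental Plan — status part-time ✓ (not excluded); service 198 days ≥ 180 days ✓; age 21 ≥ 18 ✓ → eligible.
Gym Reimbursement — status part-time ✗ (requires full-time, seasonal, or temporary) → not eligible.

Long-Term Disability, Dental Plan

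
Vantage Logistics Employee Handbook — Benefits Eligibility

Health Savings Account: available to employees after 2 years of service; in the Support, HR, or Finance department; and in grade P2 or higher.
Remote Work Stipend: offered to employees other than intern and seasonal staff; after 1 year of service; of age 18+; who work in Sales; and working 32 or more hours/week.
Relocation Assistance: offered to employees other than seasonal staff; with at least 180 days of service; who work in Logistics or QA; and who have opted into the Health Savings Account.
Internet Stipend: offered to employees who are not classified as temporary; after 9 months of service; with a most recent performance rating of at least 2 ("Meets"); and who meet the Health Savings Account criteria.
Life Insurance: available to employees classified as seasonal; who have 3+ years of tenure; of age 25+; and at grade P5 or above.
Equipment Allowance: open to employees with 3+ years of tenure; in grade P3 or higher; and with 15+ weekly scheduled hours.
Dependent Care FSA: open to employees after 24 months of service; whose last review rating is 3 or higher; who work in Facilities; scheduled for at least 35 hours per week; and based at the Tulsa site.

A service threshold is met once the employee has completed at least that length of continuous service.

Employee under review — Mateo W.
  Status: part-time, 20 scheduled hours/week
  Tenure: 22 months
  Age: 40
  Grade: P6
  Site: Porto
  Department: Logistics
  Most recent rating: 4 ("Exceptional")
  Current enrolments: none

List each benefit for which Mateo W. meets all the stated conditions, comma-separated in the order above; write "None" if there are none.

Health Savings Account — service 22 months < 2 years (≈730 days) ✗ → not eligible.
Remote Work Stipend — status part-time ✓ (not excluded); service 22 months ≥ 1 year (≈365 days) ✓; age 40 ≥ 18 ✓; dept Logistics ✗ → not eligible.
Relocation Assistance — status part-time ✓ (not excluded); service 22 months ≥ 180 days ✓; dept Logistics ✓; not enrolled in Health Savings Account ✗ → not eligible.
Internet Stipend — status part-time ✓ (not excluded); service 22 months ≥ 9 months ✓; rating 4 ≥ 2 ✓; not eligible for Health Savings Account ✗ → not eligible.
Life Insurance — status part-time ✗ (requires seasonal) → not eligible.
Equipment Allowance — service 22 months < 3 years (≈1095 days) ✗ → not eligible.
Dependent Care FSA — service 22 months < 24 months ✗ → not eligible.

None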